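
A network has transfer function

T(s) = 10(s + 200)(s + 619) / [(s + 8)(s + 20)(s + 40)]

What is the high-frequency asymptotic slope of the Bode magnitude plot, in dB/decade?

Each pole contributes −20 dB/decade at high frequency; each zero contributes +20 dB/decade.
Net: 2 zero(s) − 3 pole(s) → -20 dB/decade.

-20 dB/decade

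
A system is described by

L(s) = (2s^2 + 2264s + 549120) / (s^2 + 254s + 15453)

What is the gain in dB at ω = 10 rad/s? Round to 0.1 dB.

Substitute s = j10:
Numerator: 2(j10)^2 + 2264(j10) + 549120 = 548920 + j22640
Denominator: (j10)^2 + 254(j10) + 15453 = 15353 + j2540
|N| = √(548920² + 22640²) ≈ 5.4939e+05, ∠N ≈ 2.36°
|D| = √(15353² + 2540²) ≈ 15562, ∠D ≈ 9.39°
|L| = 5.4939e+05 / 15562 ≈ 35.303
Gain = 20 log₁₀(35.303) ≈ 30.96 dB

31.0 dB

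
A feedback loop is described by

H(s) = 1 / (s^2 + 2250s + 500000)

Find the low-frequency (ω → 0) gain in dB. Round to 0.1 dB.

-114.0 dB

H(0) = 1 / 500000 = 2e-06
20 log₁₀(2e-06) ≈ -113.98 dB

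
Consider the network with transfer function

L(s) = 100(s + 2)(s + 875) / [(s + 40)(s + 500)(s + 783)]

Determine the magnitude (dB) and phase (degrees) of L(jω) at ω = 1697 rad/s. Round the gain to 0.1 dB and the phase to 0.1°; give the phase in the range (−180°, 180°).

At s = jω = j1697:
zero (s+2): 2 + j1697 → |·| = √(2²+1697²) = √2879813 ≈ 1697, ∠ = arctan(1697/2) ≈ 89.93°
zero (s+875): 875 + j1697 → |·| = √(875²+1697²) = √3645434 ≈ 1909.3, ∠ = arctan(1697/875) ≈ 62.72°
pole (s+40): 40 + j1697 → |·| = √(40²+1697²) = √2881409 ≈ 1697.5, ∠ = arctan(1697/40) ≈ 88.65°
pole (s+500): 500 + j1697 → |·| = √(500²+1697²) = √3129809 ≈ 1769.1, ∠ = arctan(1697/500) ≈ 73.58°
pole (s+783): 783 + j1697 → |·| = √(783²+1697²) = √3492898 ≈ 1868.9, ∠ = arctan(1697/783) ≈ 65.23°
|L| = 100 · 3.2401e+06 / 5.6124e+09 ≈ 0.057731
Gain = 20 log₁₀(0.057731) ≈ -24.77 dB
∠L = 152.65° − 227.46° = -74.81°

-24.8 dB, -74.8°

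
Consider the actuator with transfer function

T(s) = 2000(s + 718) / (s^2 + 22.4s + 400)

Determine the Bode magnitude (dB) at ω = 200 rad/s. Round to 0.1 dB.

At s = jω = j200:
zero (s+718): 718 + j200 → |·| = √(718²+200²) = √555524 ≈ 745.33, ∠ = arctan(200/718) ≈ 15.57°
quadratic: (j200)² + 22.4·j200 + 400 = -39600 + j4480 → |·| ≈ 39853, ∠ ≈ 173.55°
|T| = 2000 · 745.33 / 39853 ≈ 37.404
Gain = 20 log₁₀(37.404) ≈ 31.46 dB

31.5 dB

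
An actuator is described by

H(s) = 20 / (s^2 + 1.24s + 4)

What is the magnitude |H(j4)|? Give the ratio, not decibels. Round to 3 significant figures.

1.54

At s = jω = j4:
quadratic: (j4)² + 1.24·j4 + 4 = -12 + j4.96 → |·| ≈ 12.985, ∠ ≈ 157.54°
|H| = 20 / 12.985 ≈ 1.5402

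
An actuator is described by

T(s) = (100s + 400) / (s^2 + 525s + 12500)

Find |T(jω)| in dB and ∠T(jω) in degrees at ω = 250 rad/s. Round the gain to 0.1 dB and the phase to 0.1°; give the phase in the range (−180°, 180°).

-15.0 dB, -21.8°

Substitute s = j250:
Numerator: 100(j250) + 400 = 400 + j25000
Denominator: (j250)^2 + 525(j250) + 12500 = -50000 + j131250
|N| = √(400² + 25000²) ≈ 25003, ∠N ≈ 89.08°
|D| = √(50000² + 131250²) ≈ 1.4045e+05, ∠D ≈ 110.85°
|T| = 25003 / 1.4045e+05 ≈ 0.17802
Gain = 20 log₁₀(0.17802) ≈ -14.99 dB
∠T = 89.08° − 110.85° = -21.77°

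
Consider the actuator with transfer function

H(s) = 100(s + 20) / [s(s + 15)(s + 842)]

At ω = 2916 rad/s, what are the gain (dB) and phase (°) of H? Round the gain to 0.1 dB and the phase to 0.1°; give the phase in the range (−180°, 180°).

At s = jω = j2916:
zero (s+20): 20 + j2916 → |·| = √(20²+2916²) = √8503456 ≈ 2916.1, ∠ = arctan(2916/20) ≈ 89.61°
pole (s+15): 15 + j2916 → |·| = √(15²+2916²) = √8503281 ≈ 2916, ∠ = arctan(2916/15) ≈ 89.71°
pole (s+842): 842 + j2916 → |·| = √(842²+2916²) = √9212020 ≈ 3035.1, ∠ = arctan(2916/842) ≈ 73.89°
pole at origin: |s| = 2916, ∠ = 90.00° (in denominator)
|H| = 100 · 2916.1 / 2.5808e+10 ≈ 1.1299e-05
Gain = 20 log₁₀(1.1299e-05) ≈ -98.94 dB
∠H = 89.61° − 253.60° = -163.99°

-98.9 dB, -164.0°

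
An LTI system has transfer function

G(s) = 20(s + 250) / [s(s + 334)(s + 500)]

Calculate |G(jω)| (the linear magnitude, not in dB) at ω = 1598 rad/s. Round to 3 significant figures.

7.41e-06

At s = jω = j1598:
zero (s+250): 250 + j1598 → |·| = √(250²+1598²) = √2616104 ≈ 1617.4, ∠ = arctan(1598/250) ≈ 81.11°
pole (s+334): 334 + j1598 → |·| = √(334²+1598²) = √2665160 ≈ 1632.5, ∠ = arctan(1598/334) ≈ 78.19°
pole (s+500): 500 + j1598 → |·| = √(500²+1598²) = √2803604 ≈ 1674.4, ∠ = arctan(1598/500) ≈ 72.63°
pole at origin: |s| = 1598, ∠ = 90.00° (in denominator)
|G| = 20 · 1617.4 / 4.3681e+09 ≈ 7.4055e-06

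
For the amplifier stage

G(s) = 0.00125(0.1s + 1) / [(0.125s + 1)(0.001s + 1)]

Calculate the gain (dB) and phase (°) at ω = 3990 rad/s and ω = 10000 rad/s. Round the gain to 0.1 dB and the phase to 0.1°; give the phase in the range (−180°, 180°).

ω = 3990: -72.3 dB, -76.0°; ω = 10000: -80.0 dB, -84.3°

At ω = 3990 rad/s:
zero (1 + j3990·0.1) = 1 + j399 → |·| ≈ 399, ∠ ≈ 89.86°
pole (1 + j3990·0.125) = 1 + j498.75 → |·| ≈ 498.75, ∠ ≈ 89.89°
pole (1 + j3990·0.001) = 1 + j3.99 → |·| ≈ 4.1134, ∠ ≈ 75.93°
|G| = 0.00125 · 399 / (498.75 · 4.1134) ≈ 0.00024311
Gain = 20 log₁₀(0.00024311) ≈ -72.28 dB
∠G = (89.86°) − (89.89° + 75.93°) = -75.96°

At ω = 10000 rad/s:
zero (1 + j10000·0.1) = 1 + j1000 → |·| ≈ 1000, ∠ ≈ 89.94°
pole (1 + j10000·0.125) = 1 + j1250 → |·| ≈ 1250, ∠ ≈ 89.95°
pole (1 + j10000·0.001) = 1 + j10 → |·| ≈ 10.05, ∠ ≈ 84.29°
|G| = 0.00125 · 1000 / (1250 · 10.05) ≈ 9.9502e-05
Gain = 20 log₁₀(9.9502e-05) ≈ -80.04 dB
∠G = (89.94°) − (89.95° + 84.29°) = -84.30°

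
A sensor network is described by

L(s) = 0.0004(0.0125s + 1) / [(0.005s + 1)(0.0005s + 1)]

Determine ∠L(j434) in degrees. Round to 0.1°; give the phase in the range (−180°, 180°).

2.1°

At ω = 434 rad/s:
zero (1 + j434·0.0125) = 1 + j5.425 → |·| ≈ 5.5164, ∠ ≈ 79.56°
pole (1 + j434·0.005) = 1 + j2.17 → |·| ≈ 2.3893, ∠ ≈ 65.26°
pole (1 + j434·0.0005) = 1 + j0.217 → |·| ≈ 1.0233, ∠ ≈ 12.24°
∠L = (79.56°) − (65.26° + 12.24°) = 2.06°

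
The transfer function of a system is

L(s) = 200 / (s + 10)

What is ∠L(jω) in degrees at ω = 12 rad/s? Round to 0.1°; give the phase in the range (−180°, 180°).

-50.2°

At s = jω = j12:
pole (s+10): 10 + j12 → |·| = √(10²+12²) = √244 ≈ 15.62, ∠ = arctan(12/10) ≈ 50.19°
∠L = 0.00° − 50.19° = -50.19°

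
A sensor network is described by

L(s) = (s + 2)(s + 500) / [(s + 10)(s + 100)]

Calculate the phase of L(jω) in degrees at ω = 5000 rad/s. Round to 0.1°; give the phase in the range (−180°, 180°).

-4.5°

At s = jω = j5000:
zero (s+2): 2 + j5000 → |·| = √(2²+5000²) = √25000004 ≈ 5000, ∠ = arctan(5000/2) ≈ 89.98°
zero (s+500): 500 + j5000 → |·| = √(500²+5000²) = √25250000 ≈ 5024.9, ∠ = arctan(5000/500) ≈ 84.29°
pole (s+10): 10 + j5000 → |·| = √(10²+5000²) = √25000100 ≈ 5000, ∠ = arctan(5000/10) ≈ 89.89°
pole (s+100): 100 + j5000 → |·| = √(100²+5000²) = √25010000 ≈ 5001, ∠ = arctan(5000/100) ≈ 88.85°
∠L = 174.27° − 178.74° = -4.47°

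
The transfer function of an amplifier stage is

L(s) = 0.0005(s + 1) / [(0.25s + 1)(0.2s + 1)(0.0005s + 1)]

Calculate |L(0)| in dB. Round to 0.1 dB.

-66.0 dB

L(0) = 0.0005 · 1 / 1 = 0.0005
20 log₁₀(0.0005) ≈ -66.02 dB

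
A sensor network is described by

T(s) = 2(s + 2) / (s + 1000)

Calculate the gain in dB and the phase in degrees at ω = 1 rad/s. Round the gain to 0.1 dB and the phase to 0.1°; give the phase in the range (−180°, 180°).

At s = jω = j1:
zero (s+2): 2 + j1 → |·| = √(2²+1²) = √5 ≈ 2.2361, ∠ = arctan(1/2) ≈ 26.57°
pole (s+1000): 1000 + j1 → |·| = √(1000²+1²) = √1000001 ≈ 1000, ∠ = arctan(1/1000) ≈ 0.06°
|T| = 2 · 2.2361 / 1000 ≈ 0.0044722
Gain = 20 log₁₀(0.0044722) ≈ -46.99 dB
∠T = 26.57° − 0.06° = 26.51°

-47.0 dB, 26.5°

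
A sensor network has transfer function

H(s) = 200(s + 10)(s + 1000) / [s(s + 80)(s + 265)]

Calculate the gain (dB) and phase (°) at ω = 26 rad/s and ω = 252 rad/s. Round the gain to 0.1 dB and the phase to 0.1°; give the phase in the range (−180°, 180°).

At s = jω = j26:
zero (s+10): 10 + j26 → |·| = √(10²+26²) = √776 ≈ 27.857, ∠ = arctan(26/10) ≈ 68.96°
zero (s+1000): 1000 + j26 → |·| = √(1000²+26²) = √1000676 ≈ 1000.3, ∠ = arctan(26/1000) ≈ 1.49°
pole (s+80): 80 + j26 → |·| = √(80²+26²) = √7076 ≈ 84.119, ∠ = arctan(26/80) ≈ 18.00°
pole (s+265): 265 + j26 → |·| = √(265²+26²) = √70901 ≈ 266.27, ∠ = arctan(26/265) ≈ 5.60°
pole at origin: |s| = 26, ∠ = 90.00° (in denominator)
|H| = 200 · 27865 / 5.8236e+05 ≈ 9.5697
Gain = 20 log₁₀(9.5697) ≈ 19.62 dB
∠H = 70.45° − 113.60° = -43.15°

At s = jω = j252:
zero (s+10): 10 + j252 → |·| = √(10²+252²) = √63604 ≈ 252.2, ∠ = arctan(252/10) ≈ 87.73°
zero (s+1000): 1000 + j252 → |·| = √(1000²+252²) = √1063504 ≈ 1031.3, ∠ = arctan(252/1000) ≈ 14.14°
pole (s+80): 80 + j252 → |·| = √(80²+252²) = √69904 ≈ 264.39, ∠ = arctan(252/80) ≈ 72.39°
pole (s+265): 265 + j252 → |·| = √(265²+252²) = √133729 ≈ 365.69, ∠ = arctan(252/265) ≈ 43.56°
pole at origin: |s| = 252, ∠ = 90.00° (in denominator)
|H| = 200 · 2.6009e+05 / 2.4365e+07 ≈ 2.1349
Gain = 20 log₁₀(2.1349) ≈ 6.59 dB
∠H = 101.87° − 205.95° = -104.08°

ω = 26: 19.6 dB, -43.2°; ω = 252: 6.6 dB, -104.1°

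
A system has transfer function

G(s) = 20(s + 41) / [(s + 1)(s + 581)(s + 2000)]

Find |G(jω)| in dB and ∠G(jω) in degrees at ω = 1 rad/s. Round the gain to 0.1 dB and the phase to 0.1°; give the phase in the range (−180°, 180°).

-66.0 dB, -43.7°

At s = jω = j1:
zero (s+41): 41 + j1 → |·| = √(41²+1²) = √1682 ≈ 41.012, ∠ = arctan(1/41) ≈ 1.40°
pole (s+1): 1 + j1 → |·| = √(1²+1²) = √2 ≈ 1.4142, ∠ = arctan(1/1) ≈ 45.00°
pole (s+581): 581 + j1 → |·| = √(581²+1²) = √337562 ≈ 581, ∠ = arctan(1/581) ≈ 0.10°
pole (s+2000): 2000 + j1 → |·| = √(2000²+1²) = √4000001 ≈ 2000, ∠ = arctan(1/2000) ≈ 0.03°
|G| = 20 · 41.012 / 1.6433e+06 ≈ 0.00049914
Gain = 20 log₁₀(0.00049914) ≈ -66.04 dB
∠G = 1.40° − 45.13° = -43.73°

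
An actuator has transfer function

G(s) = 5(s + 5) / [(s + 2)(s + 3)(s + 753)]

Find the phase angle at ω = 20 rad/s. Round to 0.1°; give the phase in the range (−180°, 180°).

At s = jω = j20:
zero (s+5): 5 + j20 → |·| = √(5²+20²) = √425 ≈ 20.616, ∠ = arctan(20/5) ≈ 75.96°
pole (s+2): 2 + j20 → |·| = √(2²+20²) = √404 ≈ 20.1, ∠ = arctan(20/2) ≈ 84.29°
pole (s+3): 3 + j20 → |·| = √(3²+20²) = √409 ≈ 20.224, ∠ = arctan(20/3) ≈ 81.47°
pole (s+753): 753 + j20 → |·| = √(753²+20²) = √567409 ≈ 753.27, ∠ = arctan(20/753) ≈ 1.52°
∠G = 75.96° − 167.28° = -91.32°

-91.3°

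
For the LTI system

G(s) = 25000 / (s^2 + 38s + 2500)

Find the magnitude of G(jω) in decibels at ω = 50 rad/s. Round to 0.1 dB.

22.4 dB

At s = jω = j50:
quadratic: (j50)² + 38·j50 + 2500 = 0 + j1900 → |·| ≈ 1900, ∠ ≈ 90.00°
|G| = 25000 / 1900 ≈ 13.158
Gain = 20 log₁₀(13.158) ≈ 22.38 dB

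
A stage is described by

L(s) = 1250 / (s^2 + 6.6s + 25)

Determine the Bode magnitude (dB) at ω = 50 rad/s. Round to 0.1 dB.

-6.0 dB

At s = jω = j50:
quadratic: (j50)² + 6.6·j50 + 25 = -2475 + j330 → |·| ≈ 2496.9, ∠ ≈ 172.41°
|L| = 1250 / 2496.9 ≈ 0.50062
Gain = 20 log₁₀(0.50062) ≈ -6.01 dB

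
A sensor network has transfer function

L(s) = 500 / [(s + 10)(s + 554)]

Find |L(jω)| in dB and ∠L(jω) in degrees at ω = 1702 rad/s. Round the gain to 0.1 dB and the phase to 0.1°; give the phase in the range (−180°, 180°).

-75.7 dB, -161.6°

At s = jω = j1702:
pole (s+10): 10 + j1702 → |·| = √(10²+1702²) = √2896904 ≈ 1702, ∠ = arctan(1702/10) ≈ 89.66°
pole (s+554): 554 + j1702 → |·| = √(554²+1702²) = √3203720 ≈ 1789.9, ∠ = arctan(1702/554) ≈ 71.97°
|L| = 500 / 3.0464e+06 ≈ 0.00016413
Gain = 20 log₁₀(0.00016413) ≈ -75.70 dB
∠L = 0.00° − 161.63° = -161.63°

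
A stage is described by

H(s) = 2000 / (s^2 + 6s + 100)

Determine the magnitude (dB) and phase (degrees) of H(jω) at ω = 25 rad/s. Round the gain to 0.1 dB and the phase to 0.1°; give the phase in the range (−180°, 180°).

At s = jω = j25:
quadratic: (j25)² + 6·j25 + 100 = -525 + j150 → |·| ≈ 546.01, ∠ ≈ 164.05°
|H| = 2000 / 546.01 ≈ 3.6629
Gain = 20 log₁₀(3.6629) ≈ 11.28 dB
∠H = 0.00° − 164.05° = -164.05°

11.3 dB, -164.1°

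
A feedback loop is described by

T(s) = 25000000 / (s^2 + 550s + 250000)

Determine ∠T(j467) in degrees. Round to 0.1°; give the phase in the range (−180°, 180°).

-82.9°

At s = jω = j467:
quadratic: (j467)² + 550·j467 + 250000 = 31911 + j256850 → |·| ≈ 2.5882e+05, ∠ ≈ 82.92°
∠T = 0.00° − 82.92° = -82.92°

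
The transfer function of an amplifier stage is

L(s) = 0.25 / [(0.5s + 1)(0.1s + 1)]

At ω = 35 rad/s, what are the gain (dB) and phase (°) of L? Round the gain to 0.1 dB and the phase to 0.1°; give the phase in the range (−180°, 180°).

-48.1 dB, -160.8°

At ω = 35 rad/s:
pole (1 + j35·0.5) = 1 + j17.5 → |·| ≈ 17.529, ∠ ≈ 86.73°
pole (1 + j35·0.1) = 1 + j3.5 → |·| ≈ 3.6401, ∠ ≈ 74.05°
|L| = 0.25 · 1 / (17.529 · 3.6401) ≈ 0.003918
Gain = 20 log₁₀(0.003918) ≈ -48.14 dB
∠L = (0°) − (86.73° + 74.05°) = -160.78°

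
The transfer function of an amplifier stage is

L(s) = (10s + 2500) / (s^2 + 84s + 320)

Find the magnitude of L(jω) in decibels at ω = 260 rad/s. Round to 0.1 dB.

-25.9 dB

Substitute s = j260:
Numerator: 10(j260) + 2500 = 2500 + j2600
Denominator: (j260)^2 + 84(j260) + 320 = -67280 + j21840
|N| = √(2500² + 2600²) ≈ 3606.9, ∠N ≈ 46.12°
|D| = √(67280² + 21840²) ≈ 70736, ∠D ≈ 162.02°
|L| = 3606.9 / 70736 ≈ 0.050991
Gain = 20 log₁₀(0.050991) ≈ -25.85 dB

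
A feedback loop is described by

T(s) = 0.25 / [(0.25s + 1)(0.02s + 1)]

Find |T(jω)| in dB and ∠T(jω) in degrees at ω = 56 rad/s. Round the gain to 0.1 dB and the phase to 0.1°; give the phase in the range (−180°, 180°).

At ω = 56 rad/s:
pole (1 + j56·0.25) = 1 + j14 → |·| ≈ 14.036, ∠ ≈ 85.91°
pole (1 + j56·0.02) = 1 + j1.12 → |·| ≈ 1.5015, ∠ ≈ 48.24°
|T| = 0.25 · 1 / (14.036 · 1.5015) ≈ 0.011862
Gain = 20 log₁₀(0.011862) ≈ -38.52 dB
∠T = (0°) − (85.91° + 48.24°) = -134.15°

-38.5 dB, -134.2°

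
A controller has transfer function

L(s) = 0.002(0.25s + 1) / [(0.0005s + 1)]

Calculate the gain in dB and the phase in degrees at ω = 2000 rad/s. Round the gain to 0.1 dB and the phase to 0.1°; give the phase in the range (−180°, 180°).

-3.0 dB, 44.9°

At ω = 2000 rad/s:
zero (1 + j2000·0.25) = 1 + j500 → |·| ≈ 500, ∠ ≈ 89.89°
pole (1 + j2000·0.0005) = 1 + j1 → |·| ≈ 1.4142, ∠ ≈ 45.00°
|L| = 0.002 · 500 / (1.4142) ≈ 0.70711
Gain = 20 log₁₀(0.70711) ≈ -3.01 dB
∠L = (89.89°) − (45.00°) = 44.89°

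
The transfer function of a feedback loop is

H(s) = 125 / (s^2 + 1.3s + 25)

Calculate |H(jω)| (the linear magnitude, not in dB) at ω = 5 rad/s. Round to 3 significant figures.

At s = jω = j5:
quadratic: (j5)² + 1.3·j5 + 25 = 0 + j6.5 → |·| ≈ 6.5, ∠ ≈ 90.00°
|H| = 125 / 6.5 ≈ 19.231

19.2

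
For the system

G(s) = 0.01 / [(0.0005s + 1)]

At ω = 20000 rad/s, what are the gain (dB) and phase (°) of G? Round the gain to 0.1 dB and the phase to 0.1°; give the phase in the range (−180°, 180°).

-60.0 dB, -84.3°

At ω = 20000 rad/s:
pole (1 + j20000·0.0005) = 1 + j10 → |·| ≈ 10.05, ∠ ≈ 84.29°
|G| = 0.01 · 1 / (10.05) ≈ 0.00099502
Gain = 20 log₁₀(0.00099502) ≈ -60.04 dB
∠G = (0°) − (84.29°) = -84.29°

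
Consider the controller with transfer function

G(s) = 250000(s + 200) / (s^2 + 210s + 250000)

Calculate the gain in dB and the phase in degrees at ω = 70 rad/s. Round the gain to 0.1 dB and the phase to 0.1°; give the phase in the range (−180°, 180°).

46.7 dB, 15.9°

At s = jω = j70:
zero (s+200): 200 + j70 → |·| = √(200²+70²) = √44900 ≈ 211.9, ∠ = arctan(70/200) ≈ 19.29°
quadratic: (j70)² + 210·j70 + 250000 = 245100 + j14700 → |·| ≈ 2.4554e+05, ∠ ≈ 3.43°
|G| = 250000 · 211.9 / 2.4554e+05 ≈ 215.75
Gain = 20 log₁₀(215.75) ≈ 46.68 dB
∠G = 19.29° − 3.43° = 15.86°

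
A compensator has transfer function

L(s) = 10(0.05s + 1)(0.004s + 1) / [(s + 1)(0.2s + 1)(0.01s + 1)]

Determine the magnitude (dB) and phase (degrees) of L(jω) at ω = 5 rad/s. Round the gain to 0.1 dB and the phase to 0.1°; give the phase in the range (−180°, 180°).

At ω = 5 rad/s:
zero (1 + j5·0.05) = 1 + j0.25 → |·| ≈ 1.0308, ∠ ≈ 14.04°
zero (1 + j5·0.004) = 1 + j0.02 → |·| ≈ 1.0002, ∠ ≈ 1.15°
pole (1 + j5·1) = 1 + j5 → |·| ≈ 5.099, ∠ ≈ 78.69°
pole (1 + j5·0.2) = 1 + j1 → |·| ≈ 1.4142, ∠ ≈ 45.00°
pole (1 + j5·0.01) = 1 + j0.05 → |·| ≈ 1.0012, ∠ ≈ 2.86°
|L| = 10 · 1.0308 · 1.0002 / (5.099 · 1.4142 · 1.0012) ≈ 1.4281
Gain = 20 log₁₀(1.4281) ≈ 3.10 dB
∠L = (14.04° + 1.15°) − (78.69° + 45.00° + 2.86°) = -111.36°

3.1 dB, -111.4°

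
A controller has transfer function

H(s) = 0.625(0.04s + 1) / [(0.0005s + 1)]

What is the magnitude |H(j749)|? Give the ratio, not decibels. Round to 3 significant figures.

At ω = 749 rad/s:
zero (1 + j749·0.04) = 1 + j29.96 → |·| ≈ 29.977, ∠ ≈ 88.09°
pole (1 + j749·0.0005) = 1 + j0.3745 → |·| ≈ 1.0678, ∠ ≈ 20.53°
|H| = 0.625 · 29.977 / (1.0678) ≈ 17.546

17.5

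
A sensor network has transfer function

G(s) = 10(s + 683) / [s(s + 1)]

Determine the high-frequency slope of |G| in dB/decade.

Each pole contributes −20 dB/decade at high frequency; each zero contributes +20 dB/decade.
Net: 1 zero(s) − 2 pole(s) → -20 dB/decade.

-20 dB/decade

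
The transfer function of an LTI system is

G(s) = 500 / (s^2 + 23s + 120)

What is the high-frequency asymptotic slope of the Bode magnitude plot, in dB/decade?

-40 dB/decade

Each pole contributes −20 dB/decade at high frequency; each zero contributes +20 dB/decade.
Net: 0 zero(s) − 2 pole(s) → -40 dB/decade.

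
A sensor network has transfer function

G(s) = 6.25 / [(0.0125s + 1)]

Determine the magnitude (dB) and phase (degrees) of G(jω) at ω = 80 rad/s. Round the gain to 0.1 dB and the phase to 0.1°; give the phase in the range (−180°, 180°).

12.9 dB, -45.0°

At ω = 80 rad/s:
pole (1 + j80·0.0125) = 1 + j1 → |·| ≈ 1.4142, ∠ ≈ 45.00°
|G| = 6.25 · 1 / (1.4142) ≈ 4.4195
Gain = 20 log₁₀(4.4195) ≈ 12.91 dB
∠G = (0°) − (45.00°) = -45.00°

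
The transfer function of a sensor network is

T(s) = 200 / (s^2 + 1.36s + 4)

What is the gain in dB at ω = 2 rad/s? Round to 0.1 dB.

37.3 dB

At s = jω = j2:
quadratic: (j2)² + 1.36·j2 + 4 = 0 + j2.72 → |·| ≈ 2.72, ∠ ≈ 90.00°
|T| = 200 / 2.72 ≈ 73.529
Gain = 20 log₁₀(73.529) ≈ 37.33 dB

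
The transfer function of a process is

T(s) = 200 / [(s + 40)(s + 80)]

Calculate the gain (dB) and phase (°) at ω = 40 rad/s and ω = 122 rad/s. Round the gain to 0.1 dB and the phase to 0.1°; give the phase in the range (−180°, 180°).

ω = 40: -28.1 dB, -71.6°; ω = 122: -39.4 dB, -128.6°

At s = jω = j40:
pole (s+40): 40 + j40 → |·| = √(40²+40²) = √3200 ≈ 56.569, ∠ = arctan(40/40) ≈ 45.00°
pole (s+80): 80 + j40 → |·| = √(80²+40²) = √8000 ≈ 89.443, ∠ = arctan(40/80) ≈ 26.57°
|T| = 200 / 5059.7 ≈ 0.039528
Gain = 20 log₁₀(0.039528) ≈ -28.06 dB
∠T = 0.00° − 71.57° = -71.57°

At s = jω = j122:
pole (s+40): 40 + j122 → |·| = √(40²+122²) = √16484 ≈ 128.39, ∠ = arctan(122/40) ≈ 71.85°
pole (s+80): 80 + j122 → |·| = √(80²+122²) = √21284 ≈ 145.89, ∠ = arctan(122/80) ≈ 56.75°
|T| = 200 / 18731 ≈ 0.010677
Gain = 20 log₁₀(0.010677) ≈ -39.43 dB
∠T = 0.00° − 128.60° = -128.60°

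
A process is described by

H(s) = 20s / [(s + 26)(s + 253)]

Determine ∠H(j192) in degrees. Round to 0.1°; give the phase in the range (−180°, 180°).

At s = jω = j192:
zero at origin: s = j192 → |·| = 192, ∠ = 90.00°
pole (s+26): 26 + j192 → |·| = √(26²+192²) = √37540 ≈ 193.75, ∠ = arctan(192/26) ≈ 82.29°
pole (s+253): 253 + j192 → |·| = √(253²+192²) = √100873 ≈ 317.61, ∠ = arctan(192/253) ≈ 37.19°
∠H = 90.00° − 119.48° = -29.48°

-29.5°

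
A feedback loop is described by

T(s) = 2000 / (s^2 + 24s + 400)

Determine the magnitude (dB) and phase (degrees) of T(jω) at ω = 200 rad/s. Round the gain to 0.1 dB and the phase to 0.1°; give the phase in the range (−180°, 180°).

-26.0 dB, -173.1°

At s = jω = j200:
quadratic: (j200)² + 24·j200 + 400 = -39600 + j4800 → |·| ≈ 39890, ∠ ≈ 173.09°
|T| = 2000 / 39890 ≈ 0.050138
Gain = 20 log₁₀(0.050138) ≈ -26.00 dB
∠T = 0.00° − 173.09° = -173.09°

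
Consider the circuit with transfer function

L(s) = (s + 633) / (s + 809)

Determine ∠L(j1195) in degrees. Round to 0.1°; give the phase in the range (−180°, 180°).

Substitute s = j1195:
Numerator: (j1195) + 633 = 633 + j1195
Denominator: (j1195) + 809 = 809 + j1195
|N| = √(633² + 1195²) ≈ 1352.3, ∠N ≈ 62.09°
|D| = √(809² + 1195²) ≈ 1443.1, ∠D ≈ 55.90°
∠L = 62.09° − 55.90° = 6.19°

6.2°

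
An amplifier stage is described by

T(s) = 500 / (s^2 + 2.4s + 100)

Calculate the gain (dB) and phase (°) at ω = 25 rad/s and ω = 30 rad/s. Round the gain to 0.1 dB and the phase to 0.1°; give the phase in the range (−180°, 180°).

At s = jω = j25:
quadratic: (j25)² + 2.4·j25 + 100 = -525 + j60 → |·| ≈ 528.42, ∠ ≈ 173.48°
|T| = 500 / 528.42 ≈ 0.94622
Gain = 20 log₁₀(0.94622) ≈ -0.48 dB
∠T = 0.00° − 173.48° = -173.48°

At s = jω = j30:
quadratic: (j30)² + 2.4·j30 + 100 = -800 + j72 → |·| ≈ 803.23, ∠ ≈ 174.86°
|T| = 500 / 803.23 ≈ 0.62249
Gain = 20 log₁₀(0.62249) ≈ -4.12 dB
∠T = 0.00° − 174.86° = -174.86°

ω = 25: -0.5 dB, -173.5°; ω = 30: -4.1 dB, -174.9°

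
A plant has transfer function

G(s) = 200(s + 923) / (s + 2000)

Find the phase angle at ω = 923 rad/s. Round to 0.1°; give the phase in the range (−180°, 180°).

At s = jω = j923:
zero (s+923): 923 + j923 → |·| = √(923²+923²) = √1703858 ≈ 1305.3, ∠ = arctan(923/923) ≈ 45.00°
pole (s+2000): 2000 + j923 → |·| = √(2000²+923²) = √4851929 ≈ 2202.7, ∠ = arctan(923/2000) ≈ 24.77°
∠G = 45.00° − 24.77° = 20.23°

20.2°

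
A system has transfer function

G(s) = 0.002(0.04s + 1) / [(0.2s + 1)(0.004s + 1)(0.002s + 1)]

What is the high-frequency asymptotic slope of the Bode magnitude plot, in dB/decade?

Each pole contributes −20 dB/decade at high frequency; each zero contributes +20 dB/decade.
Net: 1 zero(s) − 3 pole(s) → -40 dB/decade.

-40 dB/decade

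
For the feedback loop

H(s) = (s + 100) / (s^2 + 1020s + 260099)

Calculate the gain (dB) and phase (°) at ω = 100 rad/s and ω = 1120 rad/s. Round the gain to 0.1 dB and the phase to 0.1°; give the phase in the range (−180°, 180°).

ω = 100: -65.6 dB, 22.8°; ω = 1120: -62.6 dB, -46.1°

Substitute s = j100:
Numerator: (j100) + 100 = 100 + j100
Denominator: (j100)^2 + 1020(j100) + 260099 = 250099 + j102000
|N| = √(100² + 100²) ≈ 141.42, ∠N ≈ 45.00°
|D| = √(250099² + 102000²) ≈ 2.701e+05, ∠D ≈ 22.19°
|H| = 141.42 / 2.701e+05 ≈ 0.00052358
Gain = 20 log₁₀(0.00052358) ≈ -65.62 dB
∠H = 45.00° − 22.19° = 22.81°

Substitute s = j1120:
Numerator: (j1120) + 100 = 100 + j1120
Denominator: (j1120)^2 + 1020(j1120) + 260099 = -994301 + j1142400
|N| = √(100² + 1120²) ≈ 1124.5, ∠N ≈ 84.90°
|D| = √(994301² + 1142400²) ≈ 1.5145e+06, ∠D ≈ 131.04°
|H| = 1124.5 / 1.5145e+06 ≈ 0.00074249
Gain = 20 log₁₀(0.00074249) ≈ -62.59 dB
∠H = 84.90° − 131.04° = -46.14°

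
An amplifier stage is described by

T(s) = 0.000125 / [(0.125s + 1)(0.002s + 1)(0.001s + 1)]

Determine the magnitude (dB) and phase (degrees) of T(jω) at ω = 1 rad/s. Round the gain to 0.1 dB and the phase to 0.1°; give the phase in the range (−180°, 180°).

At ω = 1 rad/s:
pole (1 + j1·0.125) = 1 + j0.125 → |·| ≈ 1.0078, ∠ ≈ 7.13°
pole (1 + j1·0.002) = 1 + j0.002 → |·| ≈ 1, ∠ ≈ 0.11°
pole (1 + j1·0.001) = 1 + j0.001 → |·| ≈ 1, ∠ ≈ 0.06°
|T| = 0.000125 · 1 / (1.0078 · 1 · 1) ≈ 0.00012403
Gain = 20 log₁₀(0.00012403) ≈ -78.13 dB
∠T = (0°) − (7.13° + 0.11° + 0.06°) = -7.30°

-78.1 dB, -7.3°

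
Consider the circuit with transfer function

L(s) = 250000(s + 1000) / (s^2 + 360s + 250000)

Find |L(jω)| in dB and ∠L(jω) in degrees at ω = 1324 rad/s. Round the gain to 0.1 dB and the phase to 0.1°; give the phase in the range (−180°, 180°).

48.4 dB, -109.5°

At s = jω = j1324:
zero (s+1000): 1000 + j1324 → |·| = √(1000²+1324²) = √2752976 ≈ 1659.2, ∠ = arctan(1324/1000) ≈ 52.94°
quadratic: (j1324)² + 360·j1324 + 250000 = -1502976 + j476640 → |·| ≈ 1.5767e+06, ∠ ≈ 162.40°
|L| = 250000 · 1659.2 / 1.5767e+06 ≈ 263.08
Gain = 20 log₁₀(263.08) ≈ 48.40 dB
∠L = 52.94° − 162.40° = -109.46°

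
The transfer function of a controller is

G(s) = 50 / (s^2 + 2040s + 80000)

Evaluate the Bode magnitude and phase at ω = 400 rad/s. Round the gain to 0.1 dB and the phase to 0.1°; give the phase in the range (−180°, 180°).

-84.3 dB, -95.6°

Substitute s = j400:
Numerator: 50 = 50 + j0
Denominator: (j400)^2 + 2040(j400) + 80000 = -80000 + j816000
|N| = √(50² + 0²) ≈ 50, ∠N ≈ 0.00°
|D| = √(80000² + 816000²) ≈ 8.1991e+05, ∠D ≈ 95.60°
|G| = 50 / 8.1991e+05 ≈ 6.0982e-05
Gain = 20 log₁₀(6.0982e-05) ≈ -84.30 dB
∠G = 0.00° − 95.60° = -95.60°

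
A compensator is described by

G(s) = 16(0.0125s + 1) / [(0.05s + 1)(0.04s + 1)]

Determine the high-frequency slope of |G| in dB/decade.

-20 dB/decade

Each pole contributes −20 dB/decade at high frequency; each zero contributes +20 dB/decade.
Net: 1 zero(s) − 2 pole(s) → -20 dB/decade.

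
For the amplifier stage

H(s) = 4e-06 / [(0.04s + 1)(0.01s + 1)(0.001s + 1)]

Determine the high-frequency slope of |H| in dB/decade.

Each pole contributes −20 dB/decade at high frequency; each zero contributes +20 dB/decade.
Net: 0 zero(s) − 3 pole(s) → -60 dB/decade.

-60 dB/decade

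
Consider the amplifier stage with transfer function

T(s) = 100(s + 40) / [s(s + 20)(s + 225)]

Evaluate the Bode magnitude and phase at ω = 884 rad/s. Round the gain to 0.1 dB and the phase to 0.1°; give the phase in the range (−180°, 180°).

-78.1 dB, -167.0°

At s = jω = j884:
zero (s+40): 40 + j884 → |·| = √(40²+884²) = √783056 ≈ 884.9, ∠ = arctan(884/40) ≈ 87.41°
pole (s+20): 20 + j884 → |·| = √(20²+884²) = √781856 ≈ 884.23, ∠ = arctan(884/20) ≈ 88.70°
pole (s+225): 225 + j884 → |·| = √(225²+884²) = √832081 ≈ 912.18, ∠ = arctan(884/225) ≈ 75.72°
pole at origin: |s| = 884, ∠ = 90.00° (in denominator)
|T| = 100 · 884.9 / 7.1301e+08 ≈ 0.00012411
Gain = 20 log₁₀(0.00012411) ≈ -78.12 dB
∠T = 87.41° − 254.42° = -167.01°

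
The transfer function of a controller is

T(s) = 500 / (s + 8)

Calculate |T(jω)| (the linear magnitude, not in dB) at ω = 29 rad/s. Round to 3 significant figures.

Substitute s = j29:
Numerator: 500 = 500 + j0
Denominator: (j29) + 8 = 8 + j29
|N| = √(500² + 0²) ≈ 500, ∠N ≈ 0.00°
|D| = √(8² + 29²) ≈ 30.083, ∠D ≈ 74.58°
|T| = 500 / 30.083 ≈ 16.621

16.6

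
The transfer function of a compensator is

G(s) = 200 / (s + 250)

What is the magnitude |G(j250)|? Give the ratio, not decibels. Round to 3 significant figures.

Substitute s = j250:
Numerator: 200 = 200 + j0
Denominator: (j250) + 250 = 250 + j250
|N| = √(200² + 0²) ≈ 200, ∠N ≈ 0.00°
|D| = √(250² + 250²) ≈ 353.55, ∠D ≈ 45.00°
|G| = 200 / 353.55 ≈ 0.56569

0.566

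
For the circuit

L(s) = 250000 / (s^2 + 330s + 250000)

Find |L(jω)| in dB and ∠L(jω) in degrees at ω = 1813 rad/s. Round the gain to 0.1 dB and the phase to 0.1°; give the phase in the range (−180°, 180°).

At s = jω = j1813:
quadratic: (j1813)² + 330·j1813 + 250000 = -3036969 + j598290 → |·| ≈ 3.0953e+06, ∠ ≈ 168.86°
|L| = 250000 / 3.0953e+06 ≈ 0.080768
Gain = 20 log₁₀(0.080768) ≈ -21.86 dB
∠L = 0.00° − 168.86° = -168.86°

-21.9 dB, -168.9°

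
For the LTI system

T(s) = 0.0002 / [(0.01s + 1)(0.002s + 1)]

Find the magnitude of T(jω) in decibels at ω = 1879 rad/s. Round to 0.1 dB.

At ω = 1879 rad/s:
pole (1 + j1879·0.01) = 1 + j18.79 → |·| ≈ 18.817, ∠ ≈ 86.95°
pole (1 + j1879·0.002) = 1 + j3.758 → |·| ≈ 3.8888, ∠ ≈ 75.10°
|T| = 0.0002 · 1 / (18.817 · 3.8888) ≈ 2.7332e-06
Gain = 20 log₁₀(2.7332e-06) ≈ -111.27 dB

-111.3 dB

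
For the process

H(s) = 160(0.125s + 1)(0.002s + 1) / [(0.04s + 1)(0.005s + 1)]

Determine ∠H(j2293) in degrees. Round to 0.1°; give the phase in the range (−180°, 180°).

At ω = 2293 rad/s:
zero (1 + j2293·0.125) = 1 + j286.625 → |·| ≈ 286.63, ∠ ≈ 89.80°
zero (1 + j2293·0.002) = 1 + j4.586 → |·| ≈ 4.6938, ∠ ≈ 77.70°
pole (1 + j2293·0.04) = 1 + j91.72 → |·| ≈ 91.725, ∠ ≈ 89.38°
pole (1 + j2293·0.005) = 1 + j11.465 → |·| ≈ 11.509, ∠ ≈ 85.02°
∠H = (89.80° + 77.70°) − (89.38° + 85.02°) = -6.90°

-6.9°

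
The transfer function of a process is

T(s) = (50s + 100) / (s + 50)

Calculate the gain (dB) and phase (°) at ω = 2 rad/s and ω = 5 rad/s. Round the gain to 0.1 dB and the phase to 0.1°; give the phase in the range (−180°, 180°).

ω = 2: 9.0 dB, 42.7°; ω = 5: 14.6 dB, 62.5°

Substitute s = j2:
Numerator: 50(j2) + 100 = 100 + j100
Denominator: (j2) + 50 = 50 + j2
|N| = √(100² + 100²) ≈ 141.42, ∠N ≈ 45.00°
|D| = √(50² + 2²) ≈ 50.04, ∠D ≈ 2.29°
|T| = 141.42 / 50.04 ≈ 2.8261
Gain = 20 log₁₀(2.8261) ≈ 9.02 dB
∠T = 45.00° − 2.29° = 42.71°

Substitute s = j5:
Numerator: 50(j5) + 100 = 100 + j250
Denominator: (j5) + 50 = 50 + j5
|N| = √(100² + 250²) ≈ 269.26, ∠N ≈ 68.20°
|D| = √(50² + 5²) ≈ 50.249, ∠D ≈ 5.71°
|T| = 269.26 / 50.249 ≈ 5.3585
Gain = 20 log₁₀(5.3585) ≈ 14.58 dB
∠T = 68.20° − 5.71° = 62.49°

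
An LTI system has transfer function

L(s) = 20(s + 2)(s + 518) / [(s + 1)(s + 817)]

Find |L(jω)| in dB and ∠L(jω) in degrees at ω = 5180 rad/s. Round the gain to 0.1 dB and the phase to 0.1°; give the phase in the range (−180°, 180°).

At s = jω = j5180:
zero (s+2): 2 + j5180 → |·| = √(2²+5180²) = √26832404 ≈ 5180, ∠ = arctan(5180/2) ≈ 89.98°
zero (s+518): 518 + j5180 → |·| = √(518²+5180²) = √27100724 ≈ 5205.8, ∠ = arctan(5180/518) ≈ 84.29°
pole (s+1): 1 + j5180 → |·| = √(1²+5180²) = √26832401 ≈ 5180, ∠ = arctan(5180/1) ≈ 89.99°
pole (s+817): 817 + j5180 → |·| = √(817²+5180²) = √27499889 ≈ 5244, ∠ = arctan(5180/817) ≈ 81.04°
|L| = 20 · 2.6966e+07 / 2.7164e+07 ≈ 19.854
Gain = 20 log₁₀(19.854) ≈ 25.96 dB
∠L = 174.27° − 171.03° = 3.24°

26.0 dB, 3.2°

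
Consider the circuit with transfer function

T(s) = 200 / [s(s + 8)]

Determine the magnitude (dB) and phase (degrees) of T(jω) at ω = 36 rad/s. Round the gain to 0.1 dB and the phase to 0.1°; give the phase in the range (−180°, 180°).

-16.4 dB, -167.5°

At s = jω = j36:
pole (s+8): 8 + j36 → |·| = √(8²+36²) = √1360 ≈ 36.878, ∠ = arctan(36/8) ≈ 77.47°
pole at origin: |s| = 36, ∠ = 90.00° (in denominator)
|T| = 200 / 1327.6 ≈ 0.15065
Gain = 20 log₁₀(0.15065) ≈ -16.44 dB
∠T = 0.00° − 167.47° = -167.47°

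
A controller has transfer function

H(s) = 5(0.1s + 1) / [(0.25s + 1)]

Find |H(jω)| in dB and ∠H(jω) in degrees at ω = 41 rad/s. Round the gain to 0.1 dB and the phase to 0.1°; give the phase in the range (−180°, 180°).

At ω = 41 rad/s:
zero (1 + j41·0.1) = 1 + j4.1 → |·| ≈ 4.2202, ∠ ≈ 76.29°
pole (1 + j41·0.25) = 1 + j10.25 → |·| ≈ 10.299, ∠ ≈ 84.43°
|H| = 5 · 4.2202 / (10.299) ≈ 2.0488
Gain = 20 log₁₀(2.0488) ≈ 6.23 dB
∠H = (76.29°) − (84.43°) = -8.14°

6.2 dB, -8.1°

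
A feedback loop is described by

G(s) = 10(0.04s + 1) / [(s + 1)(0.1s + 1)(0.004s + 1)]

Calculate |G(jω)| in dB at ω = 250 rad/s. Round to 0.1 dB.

At ω = 250 rad/s:
zero (1 + j250·0.04) = 1 + j10 → |·| ≈ 10.05, ∠ ≈ 84.29°
pole (1 + j250·1) = 1 + j250 → |·| ≈ 250, ∠ ≈ 89.77°
pole (1 + j250·0.1) = 1 + j25 → |·| ≈ 25.02, ∠ ≈ 87.71°
pole (1 + j250·0.004) = 1 + j1 → |·| ≈ 1.4142, ∠ ≈ 45.00°
|G| = 10 · 10.05 / (250 · 25.02 · 1.4142) ≈ 0.011361
Gain = 20 log₁₀(0.011361) ≈ -38.89 dB

-38.9 dB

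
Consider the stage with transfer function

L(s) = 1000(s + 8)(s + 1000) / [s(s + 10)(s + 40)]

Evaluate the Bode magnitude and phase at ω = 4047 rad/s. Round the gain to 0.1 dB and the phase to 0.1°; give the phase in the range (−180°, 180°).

-11.9 dB, -103.3°

At s = jω = j4047:
zero (s+8): 8 + j4047 → |·| = √(8²+4047²) = √16378273 ≈ 4047, ∠ = arctan(4047/8) ≈ 89.89°
zero (s+1000): 1000 + j4047 → |·| = √(1000²+4047²) = √17378209 ≈ 4168.7, ∠ = arctan(4047/1000) ≈ 76.12°
pole (s+10): 10 + j4047 → |·| = √(10²+4047²) = √16378309 ≈ 4047, ∠ = arctan(4047/10) ≈ 89.86°
pole (s+40): 40 + j4047 → |·| = √(40²+4047²) = √16379809 ≈ 4047.2, ∠ = arctan(4047/40) ≈ 89.43°
pole at origin: |s| = 4047, ∠ = 90.00° (in denominator)
|L| = 1000 · 1.6871e+07 / 6.6286e+10 ≈ 0.25452
Gain = 20 log₁₀(0.25452) ≈ -11.89 dB
∠L = 166.01° − 269.29° = -103.28°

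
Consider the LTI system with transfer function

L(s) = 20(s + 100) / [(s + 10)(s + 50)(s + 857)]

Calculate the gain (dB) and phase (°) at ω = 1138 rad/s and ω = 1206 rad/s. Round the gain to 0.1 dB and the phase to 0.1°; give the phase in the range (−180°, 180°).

ω = 1138: -98.2 dB, -145.0°; ω = 1206: -99.0 dB, -146.5°

At s = jω = j1138:
zero (s+100): 100 + j1138 → |·| = √(100²+1138²) = √1305044 ≈ 1142.4, ∠ = arctan(1138/100) ≈ 84.98°
pole (s+10): 10 + j1138 → |·| = √(10²+1138²) = √1295144 ≈ 1138, ∠ = arctan(1138/10) ≈ 89.50°
pole (s+50): 50 + j1138 → |·| = √(50²+1138²) = √1297544 ≈ 1139.1, ∠ = arctan(1138/50) ≈ 87.48°
pole (s+857): 857 + j1138 → |·| = √(857²+1138²) = √2029493 ≈ 1424.6, ∠ = arctan(1138/857) ≈ 53.02°
|L| = 20 · 1142.4 / 1.8467e+09 ≈ 1.2372e-05
Gain = 20 log₁₀(1.2372e-05) ≈ -98.15 dB
∠L = 84.98° − 230.00° = -145.02°

At s = jω = j1206:
zero (s+100): 100 + j1206 → |·| = √(100²+1206²) = √1464436 ≈ 1210.1, ∠ = arctan(1206/100) ≈ 85.26°
pole (s+10): 10 + j1206 → |·| = √(10²+1206²) = √1454536 ≈ 1206, ∠ = arctan(1206/10) ≈ 89.52°
pole (s+50): 50 + j1206 → |·| = √(50²+1206²) = √1456936 ≈ 1207, ∠ = arctan(1206/50) ≈ 87.63°
pole (s+857): 857 + j1206 → |·| = √(857²+1206²) = √2188885 ≈ 1479.5, ∠ = arctan(1206/857) ≈ 54.60°
|L| = 20 · 1210.1 / 2.1536e+09 ≈ 1.1238e-05
Gain = 20 log₁₀(1.1238e-05) ≈ -98.99 dB
∠L = 85.26° − 231.75° = -146.49°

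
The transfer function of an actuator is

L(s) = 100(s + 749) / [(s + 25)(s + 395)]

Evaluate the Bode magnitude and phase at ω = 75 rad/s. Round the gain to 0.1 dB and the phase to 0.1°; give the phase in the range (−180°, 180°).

7.5 dB, -76.6°

At s = jω = j75:
zero (s+749): 749 + j75 → |·| = √(749²+75²) = √566626 ≈ 752.75, ∠ = arctan(75/749) ≈ 5.72°
pole (s+25): 25 + j75 → |·| = √(25²+75²) = √6250 ≈ 79.057, ∠ = arctan(75/25) ≈ 71.57°
pole (s+395): 395 + j75 → |·| = √(395²+75²) = √161650 ≈ 402.06, ∠ = arctan(75/395) ≈ 10.75°
|L| = 100 · 752.75 / 31786 ≈ 2.3682
Gain = 20 log₁₀(2.3682) ≈ 7.49 dB
∠L = 5.72° − 82.32° = -76.60°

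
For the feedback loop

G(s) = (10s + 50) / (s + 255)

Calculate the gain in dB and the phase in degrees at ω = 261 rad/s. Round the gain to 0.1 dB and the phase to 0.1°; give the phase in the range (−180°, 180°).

17.1 dB, 43.2°

Substitute s = j261:
Numerator: 10(j261) + 50 = 50 + j2610
Denominator: (j261) + 255 = 255 + j261
|N| = √(50² + 2610²) ≈ 2610.5, ∠N ≈ 88.90°
|D| = √(255² + 261²) ≈ 364.89, ∠D ≈ 45.67°
|G| = 2610.5 / 364.89 ≈ 7.1542
Gain = 20 log₁₀(7.1542) ≈ 17.09 dB
∠G = 88.90° − 45.67° = 43.23°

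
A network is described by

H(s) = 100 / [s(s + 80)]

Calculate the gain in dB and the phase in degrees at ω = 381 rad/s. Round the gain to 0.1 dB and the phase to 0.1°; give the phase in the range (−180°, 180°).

-63.4 dB, -168.1°

At s = jω = j381:
pole (s+80): 80 + j381 → |·| = √(80²+381²) = √151561 ≈ 389.31, ∠ = arctan(381/80) ≈ 78.14°
pole at origin: |s| = 381, ∠ = 90.00° (in denominator)
|H| = 100 / 1.4833e+05 ≈ 0.00067417
Gain = 20 log₁₀(0.00067417) ≈ -63.42 dB
∠H = 0.00° − 168.14° = -168.14°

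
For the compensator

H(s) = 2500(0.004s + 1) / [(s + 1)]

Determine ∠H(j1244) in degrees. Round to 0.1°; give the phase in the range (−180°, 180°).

-11.3°

At ω = 1244 rad/s:
zero (1 + j1244·0.004) = 1 + j4.976 → |·| ≈ 5.0755, ∠ ≈ 78.64°
pole (1 + j1244·1) = 1 + j1244 → |·| ≈ 1244, ∠ ≈ 89.95°
∠H = (78.64°) − (89.95°) = -11.31°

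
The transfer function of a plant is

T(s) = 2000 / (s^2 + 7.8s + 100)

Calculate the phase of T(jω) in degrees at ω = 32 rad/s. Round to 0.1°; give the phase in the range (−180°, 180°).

-164.9°

At s = jω = j32:
quadratic: (j32)² + 7.8·j32 + 100 = -924 + j249.6 → |·| ≈ 957.12, ∠ ≈ 164.88°
∠T = 0.00° − 164.88° = -164.88°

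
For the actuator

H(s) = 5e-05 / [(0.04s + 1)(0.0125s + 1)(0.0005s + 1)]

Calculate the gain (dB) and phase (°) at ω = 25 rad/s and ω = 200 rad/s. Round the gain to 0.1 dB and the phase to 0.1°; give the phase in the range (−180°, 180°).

ω = 25: -89.4 dB, -63.1°; ω = 200: -112.8 dB, -156.8°

At ω = 25 rad/s:
pole (1 + j25·0.04) = 1 + j1 → |·| ≈ 1.4142, ∠ ≈ 45.00°
pole (1 + j25·0.0125) = 1 + j0.3125 → |·| ≈ 1.0477, ∠ ≈ 17.35°
pole (1 + j25·0.0005) = 1 + j0.0125 → |·| ≈ 1.0001, ∠ ≈ 0.72°
|H| = 5e-05 · 1 / (1.4142 · 1.0477 · 1.0001) ≈ 3.3743e-05
Gain = 20 log₁₀(3.3743e-05) ≈ -89.44 dB
∠H = (0°) − (45.00° + 17.35° + 0.72°) = -63.07°

At ω = 200 rad/s:
pole (1 + j200·0.04) = 1 + j8 → |·| ≈ 8.0623, ∠ ≈ 82.87°
pole (1 + j200·0.0125) = 1 + j2.5 → |·| ≈ 2.6926, ∠ ≈ 68.20°
pole (1 + j200·0.0005) = 1 + j0.1 → |·| ≈ 1.005, ∠ ≈ 5.71°
|H| = 5e-05 · 1 / (8.0623 · 2.6926 · 1.005) ≈ 2.2918e-06
Gain = 20 log₁₀(2.2918e-06) ≈ -112.80 dB
∠H = (0°) − (82.87° + 68.20° + 5.71°) = -156.78°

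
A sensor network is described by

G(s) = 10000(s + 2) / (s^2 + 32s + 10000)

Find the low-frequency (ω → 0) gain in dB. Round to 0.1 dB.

6.0 dB

G(0) = 10000·2 / 10000 = 2
20 log₁₀(2) ≈ 6.02 dB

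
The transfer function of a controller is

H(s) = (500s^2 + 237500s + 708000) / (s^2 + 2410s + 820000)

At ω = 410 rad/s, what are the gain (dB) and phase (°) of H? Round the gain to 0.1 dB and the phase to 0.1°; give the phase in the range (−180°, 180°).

40.7 dB, 74.0°

Substitute s = j410:
Numerator: 500(j410)^2 + 237500(j410) + 708000 = -83342000 + j97375000
Denominator: (j410)^2 + 2410(j410) + 820000 = 651900 + j988100
|N| = √(83342000² + 97375000²) ≈ 1.2817e+08, ∠N ≈ 130.56°
|D| = √(651900² + 988100²) ≈ 1.1838e+06, ∠D ≈ 56.59°
|H| = 1.2817e+08 / 1.1838e+06 ≈ 108.27
Gain = 20 log₁₀(108.27) ≈ 40.69 dB
∠H = 130.56° − 56.59° = 73.97°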